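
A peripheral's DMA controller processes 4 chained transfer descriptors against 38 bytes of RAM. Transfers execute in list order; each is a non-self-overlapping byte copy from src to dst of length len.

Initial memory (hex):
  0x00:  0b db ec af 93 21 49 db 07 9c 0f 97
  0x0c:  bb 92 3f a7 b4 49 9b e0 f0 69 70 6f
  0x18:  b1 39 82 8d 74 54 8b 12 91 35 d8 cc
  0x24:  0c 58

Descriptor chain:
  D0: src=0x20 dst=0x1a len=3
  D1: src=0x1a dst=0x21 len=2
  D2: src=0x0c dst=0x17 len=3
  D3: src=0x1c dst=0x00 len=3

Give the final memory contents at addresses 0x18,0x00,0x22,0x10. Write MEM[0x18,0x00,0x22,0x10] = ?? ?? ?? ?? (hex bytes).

[0] 0x20->0x1a len=3 : 91 35 d8
[1] 0x1a->0x21 len=2 : 91 35
[2] 0x0c->0x17 len=3 : bb 92 3f
[3] 0x1c->0x00 len=3 : d8 54 8b
query mem[0x18]=0x92, mem[0x00]=0xd8, mem[0x22]=0x35, mem[0x10]=0xb4

MEM[0x18,0x00,0x22,0x10] = 92 d8 35 b4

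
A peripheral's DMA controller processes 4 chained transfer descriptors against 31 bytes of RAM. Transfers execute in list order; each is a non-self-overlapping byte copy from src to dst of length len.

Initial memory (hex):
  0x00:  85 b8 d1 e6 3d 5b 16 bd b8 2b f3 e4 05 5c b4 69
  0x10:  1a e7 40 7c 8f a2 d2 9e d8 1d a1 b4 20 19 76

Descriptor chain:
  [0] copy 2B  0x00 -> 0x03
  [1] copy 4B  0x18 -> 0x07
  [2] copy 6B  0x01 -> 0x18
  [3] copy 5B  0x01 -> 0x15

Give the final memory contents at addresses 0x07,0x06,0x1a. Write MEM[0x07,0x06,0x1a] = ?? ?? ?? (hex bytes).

[0] 0x00->0x03 len=2 : 85 b8
[1] 0x18->0x07 len=4 : d8 1d a1 b4
[2] 0x01->0x18 len=6 : b8 d1 85 b8 5b 16
[3] 0x01->0x15 len=5 : b8 d1 85 b8 5b
query mem[0x07]=0xd8, mem[0x06]=0x16, mem[0x1a]=0x85

MEM[0x07,0x06,0x1a] = d8 16 85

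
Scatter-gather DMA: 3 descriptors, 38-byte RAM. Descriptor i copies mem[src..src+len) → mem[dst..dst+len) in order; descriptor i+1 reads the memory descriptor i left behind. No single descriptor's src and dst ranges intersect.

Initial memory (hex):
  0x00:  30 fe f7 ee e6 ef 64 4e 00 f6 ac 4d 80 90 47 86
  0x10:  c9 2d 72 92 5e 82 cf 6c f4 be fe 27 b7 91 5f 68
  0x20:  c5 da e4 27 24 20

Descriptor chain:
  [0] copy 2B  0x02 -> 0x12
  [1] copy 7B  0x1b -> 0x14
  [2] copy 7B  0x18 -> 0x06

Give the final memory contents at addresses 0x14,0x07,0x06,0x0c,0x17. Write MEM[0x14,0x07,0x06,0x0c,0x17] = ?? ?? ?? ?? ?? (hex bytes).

MEM[0x14,0x07,0x06,0x0c,0x17] = 27 c5 68 5f 5f

[0] 0x02->0x12 len=2 : f7 ee
[1] 0x1b->0x14 len=7 : 27 b7 91 5f 68 c5 da
[2] 0x18->0x06 len=7 : 68 c5 da 27 b7 91 5f
query mem[0x14]=0x27, mem[0x07]=0xc5, mem[0x06]=0x68, mem[0x0c]=0x5f, mem[0x17]=0x5f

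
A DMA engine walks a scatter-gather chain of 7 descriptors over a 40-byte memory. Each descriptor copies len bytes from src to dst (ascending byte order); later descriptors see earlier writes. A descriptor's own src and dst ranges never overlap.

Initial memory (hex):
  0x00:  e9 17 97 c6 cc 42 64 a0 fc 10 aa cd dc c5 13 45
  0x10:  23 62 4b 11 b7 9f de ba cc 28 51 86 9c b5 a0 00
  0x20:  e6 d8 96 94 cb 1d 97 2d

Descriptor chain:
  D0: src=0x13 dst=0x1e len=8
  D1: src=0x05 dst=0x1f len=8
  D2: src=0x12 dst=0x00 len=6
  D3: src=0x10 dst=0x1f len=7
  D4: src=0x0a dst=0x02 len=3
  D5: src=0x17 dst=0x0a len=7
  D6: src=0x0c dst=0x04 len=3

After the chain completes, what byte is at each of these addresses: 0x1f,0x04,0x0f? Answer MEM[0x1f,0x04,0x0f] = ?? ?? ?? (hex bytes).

[0] 0x13->0x1e len=8 : 11 b7 9f de ba cc 28 51
[1] 0x05->0x1f len=8 : 42 64 a0 fc 10 aa cd dc
[2] 0x12->0x00 len=6 : 4b 11 b7 9f de ba
[3] 0x10->0x1f len=7 : 23 62 4b 11 b7 9f de
[4] 0x0a->0x02 len=3 : aa cd dc
[5] 0x17->0x0a len=7 : ba cc 28 51 86 9c b5
[6] 0x0c->0x04 len=3 : 28 51 86
query mem[0x1f]=0x23, mem[0x04]=0x28, mem[0x0f]=0x9c

MEM[0x1f,0x04,0x0f] = 23 28 9c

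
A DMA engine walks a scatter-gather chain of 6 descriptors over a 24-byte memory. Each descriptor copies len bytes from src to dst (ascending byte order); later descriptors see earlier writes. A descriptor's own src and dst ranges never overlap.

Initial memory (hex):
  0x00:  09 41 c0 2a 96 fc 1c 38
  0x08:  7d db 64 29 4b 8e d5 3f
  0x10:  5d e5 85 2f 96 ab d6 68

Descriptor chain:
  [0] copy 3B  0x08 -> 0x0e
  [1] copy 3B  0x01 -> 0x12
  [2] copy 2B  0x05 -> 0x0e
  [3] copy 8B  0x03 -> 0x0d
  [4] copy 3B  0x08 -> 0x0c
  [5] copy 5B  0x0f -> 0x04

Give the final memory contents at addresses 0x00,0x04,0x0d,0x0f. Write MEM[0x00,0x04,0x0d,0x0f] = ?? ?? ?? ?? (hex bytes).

D0: mem[0x0e..0x10] <- [7d db 64]
D1: mem[0x12..0x14] <- [41 c0 2a]
D2: mem[0x0e..0x0f] <- [fc 1c]
D3: mem[0x0d..0x14] <- [2a 96 fc 1c 38 7d db 64]
D4: mem[0x0c..0x0e] <- [7d db 64]
D5: mem[0x04..0x08] <- [fc 1c 38 7d db]
query mem[0x00]=0x09, mem[0x04]=0xfc, mem[0x0d]=0xdb, mem[0x0f]=0xfc

MEM[0x00,0x04,0x0d,0x0f] = 09 fc db fc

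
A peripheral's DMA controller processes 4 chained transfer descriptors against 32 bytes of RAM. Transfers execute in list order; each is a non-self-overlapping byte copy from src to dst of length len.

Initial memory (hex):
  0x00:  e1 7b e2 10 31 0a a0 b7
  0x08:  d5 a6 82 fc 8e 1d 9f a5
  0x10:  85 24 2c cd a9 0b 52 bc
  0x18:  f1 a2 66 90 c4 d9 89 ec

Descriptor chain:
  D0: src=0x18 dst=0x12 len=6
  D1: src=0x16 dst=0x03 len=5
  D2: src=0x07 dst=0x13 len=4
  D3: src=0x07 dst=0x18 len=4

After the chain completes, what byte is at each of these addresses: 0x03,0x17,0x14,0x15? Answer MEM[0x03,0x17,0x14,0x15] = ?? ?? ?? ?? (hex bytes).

MEM[0x03,0x17,0x14,0x15] = c4 d9 d5 a6

#0 dst[0x12+6] := {0xf1,0xa2,0x66,0x90,0xc4,0xd9}
#1 dst[0x03+5] := {0xc4,0xd9,0xf1,0xa2,0x66}
#2 dst[0x13+4] := {0x66,0xd5,0xa6,0x82}
#3 dst[0x18+4] := {0x66,0xd5,0xa6,0x82}
query mem[0x03]=0xc4, mem[0x17]=0xd9, mem[0x14]=0xd5, mem[0x15]=0xa6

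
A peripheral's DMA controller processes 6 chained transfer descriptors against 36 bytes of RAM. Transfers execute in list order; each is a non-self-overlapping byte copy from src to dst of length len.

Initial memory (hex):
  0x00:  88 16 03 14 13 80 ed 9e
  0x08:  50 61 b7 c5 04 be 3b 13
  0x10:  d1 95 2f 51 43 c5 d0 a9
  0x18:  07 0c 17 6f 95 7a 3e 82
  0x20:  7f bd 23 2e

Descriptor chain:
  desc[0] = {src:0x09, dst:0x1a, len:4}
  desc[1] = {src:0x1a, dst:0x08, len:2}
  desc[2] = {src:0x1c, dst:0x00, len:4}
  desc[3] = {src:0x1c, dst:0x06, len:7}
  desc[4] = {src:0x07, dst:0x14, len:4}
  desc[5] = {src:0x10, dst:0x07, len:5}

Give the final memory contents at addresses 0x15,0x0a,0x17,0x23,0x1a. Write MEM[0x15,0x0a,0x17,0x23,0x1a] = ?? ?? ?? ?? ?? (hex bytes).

MEM[0x15,0x0a,0x17,0x23,0x1a] = 3e 51 7f 2e 61

  after D0: wrote 4B at 0x1a = 61b7c504
  after D1: wrote 2B at 0x08 = 61b7
  after D2: wrote 4B at 0x00 = c5043e82
  after D3: wrote 7B at 0x06 = c5043e827fbd23
  after D4: wrote 4B at 0x14 = 043e827f
  after D5: wrote 5B at 0x07 = d1952f5104
query mem[0x15]=0x3e, mem[0x0a]=0x51, mem[0x17]=0x7f, mem[0x23]=0x2e, mem[0x1a]=0x61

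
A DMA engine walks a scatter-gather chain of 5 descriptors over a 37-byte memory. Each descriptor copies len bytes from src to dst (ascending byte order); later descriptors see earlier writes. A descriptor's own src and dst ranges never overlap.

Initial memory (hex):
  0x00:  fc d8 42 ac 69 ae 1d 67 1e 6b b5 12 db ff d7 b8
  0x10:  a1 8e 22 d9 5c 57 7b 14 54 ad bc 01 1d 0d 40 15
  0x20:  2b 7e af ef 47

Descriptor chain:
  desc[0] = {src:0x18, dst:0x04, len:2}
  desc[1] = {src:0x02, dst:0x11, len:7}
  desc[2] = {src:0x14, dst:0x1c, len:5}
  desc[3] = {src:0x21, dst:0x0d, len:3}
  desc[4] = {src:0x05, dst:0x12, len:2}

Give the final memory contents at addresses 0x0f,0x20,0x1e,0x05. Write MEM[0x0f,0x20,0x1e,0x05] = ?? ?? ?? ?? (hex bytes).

D0: mem[0x04..0x05] <- [54 ad]
D1: mem[0x11..0x17] <- [42 ac 54 ad 1d 67 1e]
D2: mem[0x1c..0x20] <- [ad 1d 67 1e 54]
D3: mem[0x0d..0x0f] <- [7e af ef]
D4: mem[0x12..0x13] <- [ad 1d]
query mem[0x0f]=0xef, mem[0x20]=0x54, mem[0x1e]=0x67, mem[0x05]=0xad

MEM[0x0f,0x20,0x1e,0x05] = ef 54 67 ad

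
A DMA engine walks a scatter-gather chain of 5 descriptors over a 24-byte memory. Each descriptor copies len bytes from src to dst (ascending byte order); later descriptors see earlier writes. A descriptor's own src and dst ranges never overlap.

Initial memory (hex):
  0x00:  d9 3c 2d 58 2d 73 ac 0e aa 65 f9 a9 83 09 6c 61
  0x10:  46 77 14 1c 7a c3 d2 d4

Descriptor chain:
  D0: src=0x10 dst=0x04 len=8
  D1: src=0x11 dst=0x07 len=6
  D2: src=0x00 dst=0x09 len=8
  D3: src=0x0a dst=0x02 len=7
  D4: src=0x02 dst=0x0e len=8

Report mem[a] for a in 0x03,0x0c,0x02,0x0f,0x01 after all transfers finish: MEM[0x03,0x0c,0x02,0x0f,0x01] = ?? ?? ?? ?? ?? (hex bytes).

  after D0: wrote 8B at 0x04 = 4677141c7ac3d2d4
  after D1: wrote 6B at 0x07 = 77141c7ac3d2
  after D2: wrote 8B at 0x09 = d93c2d5846771477
  after D3: wrote 7B at 0x02 = 3c2d5846771477
  after D4: wrote 8B at 0x0e = 3c2d5846771477d9
query mem[0x03]=0x2d, mem[0x0c]=0x58, mem[0x02]=0x3c, mem[0x0f]=0x2d, mem[0x01]=0x3c

MEM[0x03,0x0c,0x02,0x0f,0x01] = 2d 58 3c 2d 3c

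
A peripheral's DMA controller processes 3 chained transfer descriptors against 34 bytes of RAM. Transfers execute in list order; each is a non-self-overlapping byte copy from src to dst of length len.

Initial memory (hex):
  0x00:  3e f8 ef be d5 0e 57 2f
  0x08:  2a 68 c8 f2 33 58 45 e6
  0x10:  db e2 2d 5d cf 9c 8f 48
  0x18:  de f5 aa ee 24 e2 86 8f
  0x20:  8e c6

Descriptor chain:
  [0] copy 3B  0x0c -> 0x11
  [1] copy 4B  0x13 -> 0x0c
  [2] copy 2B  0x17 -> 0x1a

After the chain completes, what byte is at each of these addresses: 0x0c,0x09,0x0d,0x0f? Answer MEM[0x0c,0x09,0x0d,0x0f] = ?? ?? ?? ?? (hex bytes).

MEM[0x0c,0x09,0x0d,0x0f] = 45 68 cf 8f

#0 dst[0x11+3] := {0x33,0x58,0x45}
#1 dst[0x0c+4] := {0x45,0xcf,0x9c,0x8f}
#2 dst[0x1a+2] := {0x48,0xde}
query mem[0x0c]=0x45, mem[0x09]=0x68, mem[0x0d]=0xcf, mem[0x0f]=0x8f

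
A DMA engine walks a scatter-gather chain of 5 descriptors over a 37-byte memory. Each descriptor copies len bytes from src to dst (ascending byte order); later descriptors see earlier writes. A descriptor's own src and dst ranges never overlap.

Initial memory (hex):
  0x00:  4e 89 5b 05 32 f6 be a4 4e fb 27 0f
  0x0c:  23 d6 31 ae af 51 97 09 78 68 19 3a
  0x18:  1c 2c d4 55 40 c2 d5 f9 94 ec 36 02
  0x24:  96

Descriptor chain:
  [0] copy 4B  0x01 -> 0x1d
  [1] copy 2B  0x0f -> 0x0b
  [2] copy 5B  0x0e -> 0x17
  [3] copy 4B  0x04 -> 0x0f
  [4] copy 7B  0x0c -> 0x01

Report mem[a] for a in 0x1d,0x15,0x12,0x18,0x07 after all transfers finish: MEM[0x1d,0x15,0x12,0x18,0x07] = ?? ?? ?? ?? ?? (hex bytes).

  after D0: wrote 4B at 0x1d = 895b0532
  after D1: wrote 2B at 0x0b = aeaf
  after D2: wrote 5B at 0x17 = 31aeaf5197
  after D3: wrote 4B at 0x0f = 32f6bea4
  after D4: wrote 7B at 0x01 = afd63132f6bea4
query mem[0x1d]=0x89, mem[0x15]=0x68, mem[0x12]=0xa4, mem[0x18]=0xae, mem[0x07]=0xa4

MEM[0x1d,0x15,0x12,0x18,0x07] = 89 68 a4 ae a4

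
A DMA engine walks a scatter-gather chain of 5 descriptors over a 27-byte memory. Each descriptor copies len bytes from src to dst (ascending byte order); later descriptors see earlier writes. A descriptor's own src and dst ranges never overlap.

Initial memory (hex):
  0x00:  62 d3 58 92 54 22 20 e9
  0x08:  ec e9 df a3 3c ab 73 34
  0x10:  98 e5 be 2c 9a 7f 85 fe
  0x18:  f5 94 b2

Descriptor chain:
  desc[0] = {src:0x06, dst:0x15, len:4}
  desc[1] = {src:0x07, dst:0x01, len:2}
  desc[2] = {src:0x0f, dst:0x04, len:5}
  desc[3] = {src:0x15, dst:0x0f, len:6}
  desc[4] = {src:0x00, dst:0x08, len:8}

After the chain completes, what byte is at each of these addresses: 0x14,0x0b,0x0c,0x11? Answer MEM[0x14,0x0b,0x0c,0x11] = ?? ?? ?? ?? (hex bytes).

#0 dst[0x15+4] := {0x20,0xe9,0xec,0xe9}
#1 dst[0x01+2] := {0xe9,0xec}
#2 dst[0x04+5] := {0x34,0x98,0xe5,0xbe,0x2c}
#3 dst[0x0f+6] := {0x20,0xe9,0xec,0xe9,0x94,0xb2}
#4 dst[0x08+8] := {0x62,0xe9,0xec,0x92,0x34,0x98,0xe5,0xbe}
query mem[0x14]=0xb2, mem[0x0b]=0x92, mem[0x0c]=0x34, mem[0x11]=0xec

MEM[0x14,0x0b,0x0c,0x11] = b2 92 34 ec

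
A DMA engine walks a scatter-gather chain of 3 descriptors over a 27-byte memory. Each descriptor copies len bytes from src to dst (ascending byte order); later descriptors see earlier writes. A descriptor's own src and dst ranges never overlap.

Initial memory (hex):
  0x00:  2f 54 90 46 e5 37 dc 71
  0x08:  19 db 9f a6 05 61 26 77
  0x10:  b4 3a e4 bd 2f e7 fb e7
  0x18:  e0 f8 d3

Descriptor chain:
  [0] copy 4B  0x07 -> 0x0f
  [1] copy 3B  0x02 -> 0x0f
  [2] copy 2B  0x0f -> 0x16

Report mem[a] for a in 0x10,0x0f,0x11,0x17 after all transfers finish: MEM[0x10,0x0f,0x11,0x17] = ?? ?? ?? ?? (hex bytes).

D0: mem[0x0f..0x12] <- [71 19 db 9f]
D1: mem[0x0f..0x11] <- [90 46 e5]
D2: mem[0x16..0x17] <- [90 46]
query mem[0x10]=0x46, mem[0x0f]=0x90, mem[0x11]=0xe5, mem[0x17]=0x46

MEM[0x10,0x0f,0x11,0x17] = 46 90 e5 46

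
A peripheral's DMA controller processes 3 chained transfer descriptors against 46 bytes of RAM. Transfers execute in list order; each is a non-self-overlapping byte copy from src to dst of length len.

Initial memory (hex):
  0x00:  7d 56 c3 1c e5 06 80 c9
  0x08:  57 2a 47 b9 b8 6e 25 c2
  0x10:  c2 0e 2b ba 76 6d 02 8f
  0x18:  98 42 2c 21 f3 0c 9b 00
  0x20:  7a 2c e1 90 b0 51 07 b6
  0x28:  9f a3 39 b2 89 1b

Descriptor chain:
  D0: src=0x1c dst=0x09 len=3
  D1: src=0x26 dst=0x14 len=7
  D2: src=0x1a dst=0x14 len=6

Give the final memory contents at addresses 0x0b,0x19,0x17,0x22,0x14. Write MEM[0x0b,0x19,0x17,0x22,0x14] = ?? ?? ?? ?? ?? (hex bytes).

MEM[0x0b,0x19,0x17,0x22,0x14] = 9b 00 0c e1 89

D0: mem[0x09..0x0b] <- [f3 0c 9b]
D1: mem[0x14..0x1a] <- [07 b6 9f a3 39 b2 89]
D2: mem[0x14..0x19] <- [89 21 f3 0c 9b 00]
query mem[0x0b]=0x9b, mem[0x19]=0x00, mem[0x17]=0x0c, mem[0x22]=0xe1, mem[0x14]=0x89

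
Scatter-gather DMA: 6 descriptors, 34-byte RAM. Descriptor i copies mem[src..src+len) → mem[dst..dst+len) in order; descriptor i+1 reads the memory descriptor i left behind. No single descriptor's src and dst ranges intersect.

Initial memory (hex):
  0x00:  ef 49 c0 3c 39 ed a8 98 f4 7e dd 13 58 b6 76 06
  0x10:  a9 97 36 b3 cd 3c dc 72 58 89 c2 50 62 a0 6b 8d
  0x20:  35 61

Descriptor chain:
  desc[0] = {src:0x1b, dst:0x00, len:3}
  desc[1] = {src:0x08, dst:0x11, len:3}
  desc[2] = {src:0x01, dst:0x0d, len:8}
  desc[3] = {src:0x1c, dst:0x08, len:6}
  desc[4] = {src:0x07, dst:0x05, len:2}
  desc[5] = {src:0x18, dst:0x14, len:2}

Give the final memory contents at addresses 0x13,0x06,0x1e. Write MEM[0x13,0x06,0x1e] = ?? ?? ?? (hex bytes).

[0] 0x1b->0x00 len=3 : 50 62 a0
[1] 0x08->0x11 len=3 : f4 7e dd
[2] 0x01->0x0d len=8 : 62 a0 3c 39 ed a8 98 f4
[3] 0x1c->0x08 len=6 : 62 a0 6b 8d 35 61
[4] 0x07->0x05 len=2 : 98 62
[5] 0x18->0x14 len=2 : 58 89
query mem[0x13]=0x98, mem[0x06]=0x62, mem[0x1e]=0x6b

MEM[0x13,0x06,0x1e] = 98 62 6b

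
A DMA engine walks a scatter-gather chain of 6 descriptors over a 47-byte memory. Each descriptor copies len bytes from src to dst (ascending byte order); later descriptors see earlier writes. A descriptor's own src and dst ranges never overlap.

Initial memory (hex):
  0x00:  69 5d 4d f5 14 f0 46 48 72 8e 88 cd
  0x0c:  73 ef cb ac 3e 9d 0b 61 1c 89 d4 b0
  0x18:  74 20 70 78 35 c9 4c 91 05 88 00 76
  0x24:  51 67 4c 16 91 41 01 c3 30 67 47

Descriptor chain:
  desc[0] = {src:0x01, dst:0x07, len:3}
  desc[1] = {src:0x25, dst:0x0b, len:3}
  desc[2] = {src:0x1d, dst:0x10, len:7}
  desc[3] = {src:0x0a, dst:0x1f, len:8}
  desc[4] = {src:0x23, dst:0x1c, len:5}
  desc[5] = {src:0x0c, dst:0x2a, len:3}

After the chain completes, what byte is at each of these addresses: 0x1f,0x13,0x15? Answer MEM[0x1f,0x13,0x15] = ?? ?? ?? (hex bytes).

MEM[0x1f,0x13,0x15] = 4c 05 00

  after D0: wrote 3B at 0x07 = 5d4df5
  after D1: wrote 3B at 0x0b = 674c16
  after D2: wrote 7B at 0x10 = c94c9105880076
  after D3: wrote 8B at 0x1f = 88674c16cbacc94c
  after D4: wrote 5B at 0x1c = cbacc94c16
  after D5: wrote 3B at 0x2a = 4c16cb
query mem[0x1f]=0x4c, mem[0x13]=0x05, mem[0x15]=0x00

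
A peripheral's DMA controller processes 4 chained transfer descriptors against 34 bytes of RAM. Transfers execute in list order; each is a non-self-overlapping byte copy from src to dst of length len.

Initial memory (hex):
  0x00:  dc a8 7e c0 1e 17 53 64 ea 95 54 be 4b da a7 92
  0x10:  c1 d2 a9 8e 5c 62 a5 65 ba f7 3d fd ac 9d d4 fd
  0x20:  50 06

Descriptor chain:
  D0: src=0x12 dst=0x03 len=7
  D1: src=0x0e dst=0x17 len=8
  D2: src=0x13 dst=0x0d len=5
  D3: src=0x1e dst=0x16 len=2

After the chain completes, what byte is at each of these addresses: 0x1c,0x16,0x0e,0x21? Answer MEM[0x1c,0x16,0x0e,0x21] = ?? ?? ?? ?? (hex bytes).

  after D0: wrote 7B at 0x03 = a98e5c62a565ba
  after D1: wrote 8B at 0x17 = a792c1d2a98e5c62
  after D2: wrote 5B at 0x0d = 8e5c62a5a7
  after D3: wrote 2B at 0x16 = 62fd
query mem[0x1c]=0x8e, mem[0x16]=0x62, mem[0x0e]=0x5c, mem[0x21]=0x06

MEM[0x1c,0x16,0x0e,0x21] = 8e 62 5c 06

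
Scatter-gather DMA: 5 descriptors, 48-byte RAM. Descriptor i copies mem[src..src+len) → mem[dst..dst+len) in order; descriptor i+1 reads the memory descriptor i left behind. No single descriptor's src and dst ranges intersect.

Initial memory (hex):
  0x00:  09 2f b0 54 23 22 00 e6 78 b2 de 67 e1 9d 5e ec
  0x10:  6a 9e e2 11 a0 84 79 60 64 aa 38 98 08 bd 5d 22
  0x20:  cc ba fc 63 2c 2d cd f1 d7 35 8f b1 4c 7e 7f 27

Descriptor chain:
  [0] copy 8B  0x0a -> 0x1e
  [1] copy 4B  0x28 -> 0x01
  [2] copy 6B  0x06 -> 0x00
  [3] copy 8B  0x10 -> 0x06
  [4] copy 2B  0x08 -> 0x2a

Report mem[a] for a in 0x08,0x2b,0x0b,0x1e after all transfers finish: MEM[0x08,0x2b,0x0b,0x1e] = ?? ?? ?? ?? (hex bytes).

MEM[0x08,0x2b,0x0b,0x1e] = e2 11 84 de

D0: mem[0x1e..0x25] <- [de 67 e1 9d 5e ec 6a 9e]
D1: mem[0x01..0x04] <- [d7 35 8f b1]
D2: mem[0x00..0x05] <- [00 e6 78 b2 de 67]
D3: mem[0x06..0x0d] <- [6a 9e e2 11 a0 84 79 60]
D4: mem[0x2a..0x2b] <- [e2 11]
query mem[0x08]=0xe2, mem[0x2b]=0x11, mem[0x0b]=0x84, mem[0x1e]=0xde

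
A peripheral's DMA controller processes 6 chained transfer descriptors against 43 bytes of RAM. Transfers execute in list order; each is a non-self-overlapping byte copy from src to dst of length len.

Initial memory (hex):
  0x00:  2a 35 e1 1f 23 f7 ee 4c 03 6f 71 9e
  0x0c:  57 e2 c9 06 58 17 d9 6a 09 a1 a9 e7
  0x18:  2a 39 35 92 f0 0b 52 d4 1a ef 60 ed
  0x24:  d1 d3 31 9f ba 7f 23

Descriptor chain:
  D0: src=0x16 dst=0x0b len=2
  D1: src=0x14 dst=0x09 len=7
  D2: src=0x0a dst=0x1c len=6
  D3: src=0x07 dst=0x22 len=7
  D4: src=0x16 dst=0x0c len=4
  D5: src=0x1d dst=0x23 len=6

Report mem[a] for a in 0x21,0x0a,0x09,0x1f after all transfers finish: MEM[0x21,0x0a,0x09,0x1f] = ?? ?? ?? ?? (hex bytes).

D0: mem[0x0b..0x0c] <- [a9 e7]
D1: mem[0x09..0x0f] <- [09 a1 a9 e7 2a 39 35]
D2: mem[0x1c..0x21] <- [a1 a9 e7 2a 39 35]
D3: mem[0x22..0x28] <- [4c 03 09 a1 a9 e7 2a]
D4: mem[0x0c..0x0f] <- [a9 e7 2a 39]
D5: mem[0x23..0x28] <- [a9 e7 2a 39 35 4c]
query mem[0x21]=0x35, mem[0x0a]=0xa1, mem[0x09]=0x09, mem[0x1f]=0x2a

MEM[0x21,0x0a,0x09,0x1f] = 35 a1 09 2a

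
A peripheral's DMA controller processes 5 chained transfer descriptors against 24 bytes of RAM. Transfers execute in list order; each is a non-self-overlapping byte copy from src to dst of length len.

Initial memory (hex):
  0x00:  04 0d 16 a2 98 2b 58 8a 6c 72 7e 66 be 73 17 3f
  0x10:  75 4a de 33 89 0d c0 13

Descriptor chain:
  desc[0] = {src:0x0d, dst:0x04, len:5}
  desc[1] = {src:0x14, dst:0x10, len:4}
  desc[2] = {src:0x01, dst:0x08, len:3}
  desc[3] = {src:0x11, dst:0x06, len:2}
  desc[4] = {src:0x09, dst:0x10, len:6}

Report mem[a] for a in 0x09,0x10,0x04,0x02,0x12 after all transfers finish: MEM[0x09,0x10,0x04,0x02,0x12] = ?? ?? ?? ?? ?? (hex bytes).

MEM[0x09,0x10,0x04,0x02,0x12] = 16 16 73 16 66

[0] 0x0d->0x04 len=5 : 73 17 3f 75 4a
[1] 0x14->0x10 len=4 : 89 0d c0 13
[2] 0x01->0x08 len=3 : 0d 16 a2
[3] 0x11->0x06 len=2 : 0d c0
[4] 0x09->0x10 len=6 : 16 a2 66 be 73 17
query mem[0x09]=0x16, mem[0x10]=0x16, mem[0x04]=0x73, mem[0x02]=0x16, mem[0x12]=0x66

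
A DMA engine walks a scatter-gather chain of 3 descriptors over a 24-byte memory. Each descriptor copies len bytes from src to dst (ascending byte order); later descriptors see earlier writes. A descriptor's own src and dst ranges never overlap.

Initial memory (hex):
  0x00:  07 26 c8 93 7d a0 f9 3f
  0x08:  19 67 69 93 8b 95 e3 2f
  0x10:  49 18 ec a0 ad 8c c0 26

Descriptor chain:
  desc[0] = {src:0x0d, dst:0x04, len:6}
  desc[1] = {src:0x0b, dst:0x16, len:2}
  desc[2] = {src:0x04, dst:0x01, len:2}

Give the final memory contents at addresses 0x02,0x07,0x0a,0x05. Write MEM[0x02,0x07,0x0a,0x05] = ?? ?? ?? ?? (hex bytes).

  after D0: wrote 6B at 0x04 = 95e32f4918ec
  after D1: wrote 2B at 0x16 = 938b
  after D2: wrote 2B at 0x01 = 95e3
query mem[0x02]=0xe3, mem[0x07]=0x49, mem[0x0a]=0x69, mem[0x05]=0xe3

MEM[0x02,0x07,0x0a,0x05] = e3 49 69 e3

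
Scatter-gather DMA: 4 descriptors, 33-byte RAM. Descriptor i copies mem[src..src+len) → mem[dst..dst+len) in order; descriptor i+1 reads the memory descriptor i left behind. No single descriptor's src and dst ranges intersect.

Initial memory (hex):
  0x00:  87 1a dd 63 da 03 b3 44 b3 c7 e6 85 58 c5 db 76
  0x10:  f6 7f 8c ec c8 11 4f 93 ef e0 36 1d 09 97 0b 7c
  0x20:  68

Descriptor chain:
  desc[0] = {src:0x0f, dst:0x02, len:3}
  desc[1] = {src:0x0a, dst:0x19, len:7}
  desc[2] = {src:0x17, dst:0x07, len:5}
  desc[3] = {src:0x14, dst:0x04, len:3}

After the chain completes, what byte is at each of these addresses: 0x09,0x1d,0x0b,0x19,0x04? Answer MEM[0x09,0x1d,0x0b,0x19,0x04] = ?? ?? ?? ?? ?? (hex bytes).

  after D0: wrote 3B at 0x02 = 76f67f
  after D1: wrote 7B at 0x19 = e68558c5db76f6
  after D2: wrote 5B at 0x07 = 93efe68558
  after D3: wrote 3B at 0x04 = c8114f
query mem[0x09]=0xe6, mem[0x1d]=0xdb, mem[0x0b]=0x58, mem[0x19]=0xe6, mem[0x04]=0xc8

MEM[0x09,0x1d,0x0b,0x19,0x04] = e6 db 58 e6 c8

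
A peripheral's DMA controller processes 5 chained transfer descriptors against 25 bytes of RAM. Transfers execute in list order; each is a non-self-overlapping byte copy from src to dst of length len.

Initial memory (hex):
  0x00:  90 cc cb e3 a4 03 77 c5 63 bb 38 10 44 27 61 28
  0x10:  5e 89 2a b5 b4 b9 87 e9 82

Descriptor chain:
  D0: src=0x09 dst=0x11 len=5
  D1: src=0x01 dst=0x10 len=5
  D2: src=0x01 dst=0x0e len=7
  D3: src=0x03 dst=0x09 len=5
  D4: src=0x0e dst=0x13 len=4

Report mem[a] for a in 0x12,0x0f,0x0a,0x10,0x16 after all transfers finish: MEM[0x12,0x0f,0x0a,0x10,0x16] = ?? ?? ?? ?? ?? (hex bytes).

#0 dst[0x11+5] := {0xbb,0x38,0x10,0x44,0x27}
#1 dst[0x10+5] := {0xcc,0xcb,0xe3,0xa4,0x03}
#2 dst[0x0e+7] := {0xcc,0xcb,0xe3,0xa4,0x03,0x77,0xc5}
#3 dst[0x09+5] := {0xe3,0xa4,0x03,0x77,0xc5}
#4 dst[0x13+4] := {0xcc,0xcb,0xe3,0xa4}
query mem[0x12]=0x03, mem[0x0f]=0xcb, mem[0x0a]=0xa4, mem[0x10]=0xe3, mem[0x16]=0xa4

MEM[0x12,0x0f,0x0a,0x10,0x16] = 03 cb a4 e3 a4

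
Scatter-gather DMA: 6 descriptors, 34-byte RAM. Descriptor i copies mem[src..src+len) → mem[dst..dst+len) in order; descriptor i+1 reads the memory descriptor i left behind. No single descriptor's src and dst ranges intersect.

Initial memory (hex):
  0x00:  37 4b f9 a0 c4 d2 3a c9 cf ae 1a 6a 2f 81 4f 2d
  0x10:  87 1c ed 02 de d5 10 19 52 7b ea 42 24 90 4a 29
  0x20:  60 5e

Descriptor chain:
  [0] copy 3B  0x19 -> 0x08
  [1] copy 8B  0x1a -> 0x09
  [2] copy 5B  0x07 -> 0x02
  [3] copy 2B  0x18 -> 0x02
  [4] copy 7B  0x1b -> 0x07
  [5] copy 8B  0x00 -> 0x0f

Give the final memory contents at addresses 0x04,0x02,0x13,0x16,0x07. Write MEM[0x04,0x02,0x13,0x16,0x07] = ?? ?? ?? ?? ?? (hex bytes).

MEM[0x04,0x02,0x13,0x16,0x07] = ea 52 ea 42 42

[0] 0x19->0x08 len=3 : 7b ea 42
[1] 0x1a->0x09 len=8 : ea 42 24 90 4a 29 60 5e
[2] 0x07->0x02 len=5 : c9 7b ea 42 24
[3] 0x18->0x02 len=2 : 52 7b
[4] 0x1b->0x07 len=7 : 42 24 90 4a 29 60 5e
[5] 0x00->0x0f len=8 : 37 4b 52 7b ea 42 24 42
query mem[0x04]=0xea, mem[0x02]=0x52, mem[0x13]=0xea, mem[0x16]=0x42, mem[0x07]=0x42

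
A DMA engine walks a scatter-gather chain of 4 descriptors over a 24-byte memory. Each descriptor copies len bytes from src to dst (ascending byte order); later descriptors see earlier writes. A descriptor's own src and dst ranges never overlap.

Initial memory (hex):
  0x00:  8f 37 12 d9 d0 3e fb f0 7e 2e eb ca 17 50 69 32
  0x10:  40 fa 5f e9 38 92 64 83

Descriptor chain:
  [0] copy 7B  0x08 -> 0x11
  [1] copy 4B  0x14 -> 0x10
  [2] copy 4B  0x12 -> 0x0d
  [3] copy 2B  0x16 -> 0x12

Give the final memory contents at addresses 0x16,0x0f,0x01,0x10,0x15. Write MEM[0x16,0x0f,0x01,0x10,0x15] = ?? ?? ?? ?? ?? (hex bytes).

[0] 0x08->0x11 len=7 : 7e 2e eb ca 17 50 69
[1] 0x14->0x10 len=4 : ca 17 50 69
[2] 0x12->0x0d len=4 : 50 69 ca 17
[3] 0x16->0x12 len=2 : 50 69
query mem[0x16]=0x50, mem[0x0f]=0xca, mem[0x01]=0x37, mem[0x10]=0x17, mem[0x15]=0x17

MEM[0x16,0x0f,0x01,0x10,0x15] = 50 ca 37 17 17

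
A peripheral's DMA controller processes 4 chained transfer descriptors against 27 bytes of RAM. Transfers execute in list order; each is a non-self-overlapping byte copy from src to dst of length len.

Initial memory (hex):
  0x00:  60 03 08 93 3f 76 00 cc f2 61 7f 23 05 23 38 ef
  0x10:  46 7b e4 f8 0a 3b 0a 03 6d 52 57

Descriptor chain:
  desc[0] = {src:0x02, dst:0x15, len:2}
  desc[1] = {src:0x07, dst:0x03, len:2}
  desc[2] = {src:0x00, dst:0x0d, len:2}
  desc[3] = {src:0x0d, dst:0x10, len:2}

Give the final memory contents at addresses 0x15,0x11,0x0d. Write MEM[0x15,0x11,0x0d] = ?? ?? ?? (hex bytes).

MEM[0x15,0x11,0x0d] = 08 03 60

[0] 0x02->0x15 len=2 : 08 93
[1] 0x07->0x03 len=2 : cc f2
[2] 0x00->0x0d len=2 : 60 03
[3] 0x0d->0x10 len=2 : 60 03
query mem[0x15]=0x08, mem[0x11]=0x03, mem[0x0d]=0x60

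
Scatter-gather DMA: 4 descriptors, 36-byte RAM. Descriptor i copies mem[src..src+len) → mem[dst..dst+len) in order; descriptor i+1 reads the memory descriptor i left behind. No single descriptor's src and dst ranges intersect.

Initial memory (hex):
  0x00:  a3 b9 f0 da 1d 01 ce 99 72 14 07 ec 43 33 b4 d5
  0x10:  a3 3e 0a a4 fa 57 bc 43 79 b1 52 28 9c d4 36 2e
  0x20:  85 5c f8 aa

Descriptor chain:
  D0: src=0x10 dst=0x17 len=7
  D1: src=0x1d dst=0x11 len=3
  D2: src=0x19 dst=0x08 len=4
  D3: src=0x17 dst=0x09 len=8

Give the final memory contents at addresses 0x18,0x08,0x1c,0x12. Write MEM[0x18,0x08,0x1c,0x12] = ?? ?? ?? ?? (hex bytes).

MEM[0x18,0x08,0x1c,0x12] = 3e 0a 57 36

[0] 0x10->0x17 len=7 : a3 3e 0a a4 fa 57 bc
[1] 0x1d->0x11 len=3 : bc 36 2e
[2] 0x19->0x08 len=4 : 0a a4 fa 57
[3] 0x17->0x09 len=8 : a3 3e 0a a4 fa 57 bc 36
query mem[0x18]=0x3e, mem[0x08]=0x0a, mem[0x1c]=0x57, mem[0x12]=0x36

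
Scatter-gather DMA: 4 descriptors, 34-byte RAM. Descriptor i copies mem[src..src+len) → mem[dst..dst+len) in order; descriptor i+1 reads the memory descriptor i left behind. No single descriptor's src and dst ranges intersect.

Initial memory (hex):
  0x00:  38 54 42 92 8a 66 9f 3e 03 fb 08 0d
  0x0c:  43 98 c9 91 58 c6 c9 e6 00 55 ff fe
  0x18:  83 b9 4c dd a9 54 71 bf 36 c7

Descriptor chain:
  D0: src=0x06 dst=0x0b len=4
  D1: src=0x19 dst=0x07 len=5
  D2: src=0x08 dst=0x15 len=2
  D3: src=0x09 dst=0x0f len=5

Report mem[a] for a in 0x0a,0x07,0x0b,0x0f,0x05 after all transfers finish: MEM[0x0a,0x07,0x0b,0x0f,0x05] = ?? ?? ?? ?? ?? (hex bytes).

[0] 0x06->0x0b len=4 : 9f 3e 03 fb
[1] 0x19->0x07 len=5 : b9 4c dd a9 54
[2] 0x08->0x15 len=2 : 4c dd
[3] 0x09->0x0f len=5 : dd a9 54 3e 03
query mem[0x0a]=0xa9, mem[0x07]=0xb9, mem[0x0b]=0x54, mem[0x0f]=0xdd, mem[0x05]=0x66

MEM[0x0a,0x07,0x0b,0x0f,0x05] = a9 b9 54 dd 66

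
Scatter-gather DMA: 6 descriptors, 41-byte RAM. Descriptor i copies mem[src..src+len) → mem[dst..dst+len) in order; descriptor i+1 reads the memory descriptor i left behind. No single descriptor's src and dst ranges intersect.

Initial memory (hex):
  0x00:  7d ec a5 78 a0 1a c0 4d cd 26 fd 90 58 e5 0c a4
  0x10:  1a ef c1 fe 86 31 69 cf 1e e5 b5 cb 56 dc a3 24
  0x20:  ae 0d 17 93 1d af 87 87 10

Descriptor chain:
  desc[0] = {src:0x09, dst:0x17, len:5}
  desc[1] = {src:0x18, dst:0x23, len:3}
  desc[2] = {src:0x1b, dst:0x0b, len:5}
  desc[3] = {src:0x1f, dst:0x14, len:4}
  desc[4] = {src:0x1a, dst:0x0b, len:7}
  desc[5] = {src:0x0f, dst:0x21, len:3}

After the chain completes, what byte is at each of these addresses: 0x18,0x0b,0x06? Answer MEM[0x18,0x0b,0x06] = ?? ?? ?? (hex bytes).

MEM[0x18,0x0b,0x06] = fd 58 c0

  after D0: wrote 5B at 0x17 = 26fd9058e5
  after D1: wrote 3B at 0x23 = fd9058
  after D2: wrote 5B at 0x0b = e556dca324
  after D3: wrote 4B at 0x14 = 24ae0d17
  after D4: wrote 7B at 0x0b = 58e556dca324ae
  after D5: wrote 3B at 0x21 = a324ae
query mem[0x18]=0xfd, mem[0x0b]=0x58, mem[0x06]=0xc0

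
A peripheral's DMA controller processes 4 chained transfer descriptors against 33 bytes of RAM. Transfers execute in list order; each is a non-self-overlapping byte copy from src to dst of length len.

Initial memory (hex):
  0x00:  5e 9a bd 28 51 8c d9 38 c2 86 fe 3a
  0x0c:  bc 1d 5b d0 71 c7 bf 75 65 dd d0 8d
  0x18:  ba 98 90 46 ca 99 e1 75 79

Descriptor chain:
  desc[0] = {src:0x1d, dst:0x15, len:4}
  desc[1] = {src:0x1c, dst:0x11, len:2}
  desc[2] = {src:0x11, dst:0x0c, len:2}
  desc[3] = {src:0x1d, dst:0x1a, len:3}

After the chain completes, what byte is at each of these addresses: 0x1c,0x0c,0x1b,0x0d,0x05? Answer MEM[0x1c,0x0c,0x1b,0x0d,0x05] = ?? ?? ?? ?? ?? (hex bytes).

MEM[0x1c,0x0c,0x1b,0x0d,0x05] = 75 ca e1 99 8c

#0 dst[0x15+4] := {0x99,0xe1,0x75,0x79}
#1 dst[0x11+2] := {0xca,0x99}
#2 dst[0x0c+2] := {0xca,0x99}
#3 dst[0x1a+3] := {0x99,0xe1,0x75}
query mem[0x1c]=0x75, mem[0x0c]=0xca, mem[0x1b]=0xe1, mem[0x0d]=0x99, mem[0x05]=0x8c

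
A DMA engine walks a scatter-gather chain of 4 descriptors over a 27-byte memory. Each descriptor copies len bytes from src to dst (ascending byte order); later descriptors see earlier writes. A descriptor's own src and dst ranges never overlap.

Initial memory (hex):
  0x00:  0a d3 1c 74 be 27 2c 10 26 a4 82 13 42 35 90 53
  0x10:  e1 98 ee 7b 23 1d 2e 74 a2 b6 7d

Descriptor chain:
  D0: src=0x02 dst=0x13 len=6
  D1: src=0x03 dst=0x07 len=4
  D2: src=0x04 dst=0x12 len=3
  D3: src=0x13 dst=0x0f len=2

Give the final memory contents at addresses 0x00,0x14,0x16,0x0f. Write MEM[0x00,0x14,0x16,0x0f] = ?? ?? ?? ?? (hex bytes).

MEM[0x00,0x14,0x16,0x0f] = 0a 2c 27 27

  after D0: wrote 6B at 0x13 = 1c74be272c10
  after D1: wrote 4B at 0x07 = 74be272c
  after D2: wrote 3B at 0x12 = be272c
  after D3: wrote 2B at 0x0f = 272c
query mem[0x00]=0x0a, mem[0x14]=0x2c, mem[0x16]=0x27, mem[0x0f]=0x27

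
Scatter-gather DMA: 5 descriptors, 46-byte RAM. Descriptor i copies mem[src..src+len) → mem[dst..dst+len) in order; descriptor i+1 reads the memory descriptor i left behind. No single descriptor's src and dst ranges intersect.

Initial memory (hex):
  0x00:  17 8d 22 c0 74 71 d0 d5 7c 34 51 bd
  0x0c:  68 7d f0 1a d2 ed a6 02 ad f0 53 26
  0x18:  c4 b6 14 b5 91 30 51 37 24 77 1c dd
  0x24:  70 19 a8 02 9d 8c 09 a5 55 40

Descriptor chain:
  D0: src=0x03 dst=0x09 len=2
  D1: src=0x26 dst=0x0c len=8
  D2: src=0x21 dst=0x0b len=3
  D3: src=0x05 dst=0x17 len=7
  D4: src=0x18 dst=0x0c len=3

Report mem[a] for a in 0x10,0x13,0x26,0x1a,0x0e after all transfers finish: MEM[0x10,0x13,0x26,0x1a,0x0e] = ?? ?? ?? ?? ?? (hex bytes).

D0: mem[0x09..0x0a] <- [c0 74]
D1: mem[0x0c..0x13] <- [a8 02 9d 8c 09 a5 55 40]
D2: mem[0x0b..0x0d] <- [77 1c dd]
D3: mem[0x17..0x1d] <- [71 d0 d5 7c c0 74 77]
D4: mem[0x0c..0x0e] <- [d0 d5 7c]
query mem[0x10]=0x09, mem[0x13]=0x40, mem[0x26]=0xa8, mem[0x1a]=0x7c, mem[0x0e]=0x7c

MEM[0x10,0x13,0x26,0x1a,0x0e] = 09 40 a8 7c 7c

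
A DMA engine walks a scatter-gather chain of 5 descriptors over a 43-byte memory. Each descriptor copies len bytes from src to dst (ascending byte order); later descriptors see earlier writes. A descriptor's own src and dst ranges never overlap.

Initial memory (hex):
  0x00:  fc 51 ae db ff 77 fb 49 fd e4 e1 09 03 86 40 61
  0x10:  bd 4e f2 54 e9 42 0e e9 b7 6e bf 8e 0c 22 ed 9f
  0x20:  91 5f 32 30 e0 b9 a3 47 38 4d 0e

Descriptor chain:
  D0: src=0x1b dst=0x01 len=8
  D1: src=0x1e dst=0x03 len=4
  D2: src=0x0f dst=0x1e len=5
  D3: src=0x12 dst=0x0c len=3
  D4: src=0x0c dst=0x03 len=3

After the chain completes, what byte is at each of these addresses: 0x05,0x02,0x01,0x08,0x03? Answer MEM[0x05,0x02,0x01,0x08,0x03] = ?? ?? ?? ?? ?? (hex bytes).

[0] 0x1b->0x01 len=8 : 8e 0c 22 ed 9f 91 5f 32
[1] 0x1e->0x03 len=4 : ed 9f 91 5f
[2] 0x0f->0x1e len=5 : 61 bd 4e f2 54
[3] 0x12->0x0c len=3 : f2 54 e9
[4] 0x0c->0x03 len=3 : f2 54 e9
query mem[0x05]=0xe9, mem[0x02]=0x0c, mem[0x01]=0x8e, mem[0x08]=0x32, mem[0x03]=0xf2

MEM[0x05,0x02,0x01,0x08,0x03] = e9 0c 8e 32 f2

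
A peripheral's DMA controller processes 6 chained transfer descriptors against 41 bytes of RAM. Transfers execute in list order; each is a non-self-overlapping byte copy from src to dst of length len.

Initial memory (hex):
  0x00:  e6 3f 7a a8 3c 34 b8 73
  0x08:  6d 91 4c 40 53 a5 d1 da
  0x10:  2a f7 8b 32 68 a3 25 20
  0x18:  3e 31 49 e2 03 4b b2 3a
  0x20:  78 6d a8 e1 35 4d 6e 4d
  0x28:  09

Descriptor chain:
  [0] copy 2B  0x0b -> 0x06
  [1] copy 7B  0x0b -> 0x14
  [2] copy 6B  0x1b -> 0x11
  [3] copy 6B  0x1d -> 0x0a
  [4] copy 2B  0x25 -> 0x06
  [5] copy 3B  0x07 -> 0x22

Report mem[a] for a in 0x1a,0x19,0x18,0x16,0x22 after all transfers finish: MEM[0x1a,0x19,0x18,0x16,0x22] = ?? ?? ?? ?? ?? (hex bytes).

D0: mem[0x06..0x07] <- [40 53]
D1: mem[0x14..0x1a] <- [40 53 a5 d1 da 2a f7]
D2: mem[0x11..0x16] <- [e2 03 4b b2 3a 78]
D3: mem[0x0a..0x0f] <- [4b b2 3a 78 6d a8]
D4: mem[0x06..0x07] <- [4d 6e]
D5: mem[0x22..0x24] <- [6e 6d 91]
query mem[0x1a]=0xf7, mem[0x19]=0x2a, mem[0x18]=0xda, mem[0x16]=0x78, mem[0x22]=0x6e

MEM[0x1a,0x19,0x18,0x16,0x22] = f7 2a da 78 6e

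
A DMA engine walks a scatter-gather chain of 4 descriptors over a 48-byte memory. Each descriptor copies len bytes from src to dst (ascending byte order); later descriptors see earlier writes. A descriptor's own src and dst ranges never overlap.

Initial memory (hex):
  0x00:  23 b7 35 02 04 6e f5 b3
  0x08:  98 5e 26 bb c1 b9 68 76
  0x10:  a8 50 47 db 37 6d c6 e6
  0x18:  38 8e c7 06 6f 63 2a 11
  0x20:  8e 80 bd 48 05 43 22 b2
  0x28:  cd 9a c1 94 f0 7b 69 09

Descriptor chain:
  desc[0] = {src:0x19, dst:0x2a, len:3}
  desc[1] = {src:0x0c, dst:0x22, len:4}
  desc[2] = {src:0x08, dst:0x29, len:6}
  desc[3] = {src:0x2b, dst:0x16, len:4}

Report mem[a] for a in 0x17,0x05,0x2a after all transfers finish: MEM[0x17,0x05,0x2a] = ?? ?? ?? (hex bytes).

  after D0: wrote 3B at 0x2a = 8ec706
  after D1: wrote 4B at 0x22 = c1b96876
  after D2: wrote 6B at 0x29 = 985e26bbc1b9
  after D3: wrote 4B at 0x16 = 26bbc1b9
query mem[0x17]=0xbb, mem[0x05]=0x6e, mem[0x2a]=0x5e

MEM[0x17,0x05,0x2a] = bb 6e 5e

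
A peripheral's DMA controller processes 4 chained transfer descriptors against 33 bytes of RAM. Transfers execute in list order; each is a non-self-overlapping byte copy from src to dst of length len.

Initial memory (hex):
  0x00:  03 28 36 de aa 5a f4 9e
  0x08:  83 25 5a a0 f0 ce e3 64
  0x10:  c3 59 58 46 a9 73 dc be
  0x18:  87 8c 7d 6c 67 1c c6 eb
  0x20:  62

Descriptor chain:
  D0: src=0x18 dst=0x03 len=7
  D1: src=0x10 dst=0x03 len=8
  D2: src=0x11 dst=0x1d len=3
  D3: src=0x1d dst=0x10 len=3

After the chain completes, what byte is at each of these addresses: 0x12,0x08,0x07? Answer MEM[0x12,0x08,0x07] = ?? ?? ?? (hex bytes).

MEM[0x12,0x08,0x07] = 46 73 a9

#0 dst[0x03+7] := {0x87,0x8c,0x7d,0x6c,0x67,0x1c,0xc6}
#1 dst[0x03+8] := {0xc3,0x59,0x58,0x46,0xa9,0x73,0xdc,0xbe}
#2 dst[0x1d+3] := {0x59,0x58,0x46}
#3 dst[0x10+3] := {0x59,0x58,0x46}
query mem[0x12]=0x46, mem[0x08]=0x73, mem[0x07]=0xa9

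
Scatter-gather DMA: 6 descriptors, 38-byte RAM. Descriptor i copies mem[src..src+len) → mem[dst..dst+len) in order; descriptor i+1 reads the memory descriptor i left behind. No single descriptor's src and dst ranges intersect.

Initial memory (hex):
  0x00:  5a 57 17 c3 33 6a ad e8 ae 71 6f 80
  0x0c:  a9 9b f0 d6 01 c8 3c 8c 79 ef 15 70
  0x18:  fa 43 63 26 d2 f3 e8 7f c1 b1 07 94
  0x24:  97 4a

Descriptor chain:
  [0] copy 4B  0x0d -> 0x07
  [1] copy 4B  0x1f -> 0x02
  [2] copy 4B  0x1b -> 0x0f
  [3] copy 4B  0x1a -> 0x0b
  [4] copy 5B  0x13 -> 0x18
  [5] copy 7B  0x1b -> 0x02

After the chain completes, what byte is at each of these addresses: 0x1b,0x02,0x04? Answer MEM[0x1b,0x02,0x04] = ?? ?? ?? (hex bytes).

  after D0: wrote 4B at 0x07 = 9bf0d601
  after D1: wrote 4B at 0x02 = 7fc1b107
  after D2: wrote 4B at 0x0f = 26d2f3e8
  after D3: wrote 4B at 0x0b = 6326d2f3
  after D4: wrote 5B at 0x18 = 8c79ef1570
  after D5: wrote 7B at 0x02 = 1570f3e87fc1b1
query mem[0x1b]=0x15, mem[0x02]=0x15, mem[0x04]=0xf3

MEM[0x1b,0x02,0x04] = 15 15 f3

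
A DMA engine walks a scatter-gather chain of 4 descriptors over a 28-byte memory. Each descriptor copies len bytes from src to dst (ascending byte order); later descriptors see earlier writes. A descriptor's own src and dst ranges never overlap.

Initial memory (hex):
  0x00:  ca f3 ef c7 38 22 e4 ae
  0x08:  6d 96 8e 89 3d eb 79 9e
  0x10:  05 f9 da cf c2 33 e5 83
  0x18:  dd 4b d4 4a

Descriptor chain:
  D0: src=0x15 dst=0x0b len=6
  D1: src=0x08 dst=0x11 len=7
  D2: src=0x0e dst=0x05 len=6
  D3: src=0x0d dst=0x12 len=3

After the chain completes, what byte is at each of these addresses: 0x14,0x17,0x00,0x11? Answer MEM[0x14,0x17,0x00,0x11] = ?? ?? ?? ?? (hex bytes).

[0] 0x15->0x0b len=6 : 33 e5 83 dd 4b d4
[1] 0x08->0x11 len=7 : 6d 96 8e 33 e5 83 dd
[2] 0x0e->0x05 len=6 : dd 4b d4 6d 96 8e
[3] 0x0d->0x12 len=3 : 83 dd 4b
query mem[0x14]=0x4b, mem[0x17]=0xdd, mem[0x00]=0xca, mem[0x11]=0x6d

MEM[0x14,0x17,0x00,0x11] = 4b dd ca 6d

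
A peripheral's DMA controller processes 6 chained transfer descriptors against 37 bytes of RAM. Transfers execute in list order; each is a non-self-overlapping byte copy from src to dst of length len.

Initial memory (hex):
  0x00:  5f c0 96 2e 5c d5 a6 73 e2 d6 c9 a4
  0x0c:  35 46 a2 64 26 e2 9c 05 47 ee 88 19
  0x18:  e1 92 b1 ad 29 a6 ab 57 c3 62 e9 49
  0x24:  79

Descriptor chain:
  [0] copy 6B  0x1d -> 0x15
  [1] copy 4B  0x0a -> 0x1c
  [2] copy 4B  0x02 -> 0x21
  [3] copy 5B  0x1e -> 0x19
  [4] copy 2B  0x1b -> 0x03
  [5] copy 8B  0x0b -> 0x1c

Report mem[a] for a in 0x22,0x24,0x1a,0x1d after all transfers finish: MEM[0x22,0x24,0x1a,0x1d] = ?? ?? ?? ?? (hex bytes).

MEM[0x22,0x24,0x1a,0x1d] = e2 d5 46 35

D0: mem[0x15..0x1a] <- [a6 ab 57 c3 62 e9]
D1: mem[0x1c..0x1f] <- [c9 a4 35 46]
D2: mem[0x21..0x24] <- [96 2e 5c d5]
D3: mem[0x19..0x1d] <- [35 46 c3 96 2e]
D4: mem[0x03..0x04] <- [c3 96]
D5: mem[0x1c..0x23] <- [a4 35 46 a2 64 26 e2 9c]
query mem[0x22]=0xe2, mem[0x24]=0xd5, mem[0x1a]=0x46, mem[0x1d]=0x35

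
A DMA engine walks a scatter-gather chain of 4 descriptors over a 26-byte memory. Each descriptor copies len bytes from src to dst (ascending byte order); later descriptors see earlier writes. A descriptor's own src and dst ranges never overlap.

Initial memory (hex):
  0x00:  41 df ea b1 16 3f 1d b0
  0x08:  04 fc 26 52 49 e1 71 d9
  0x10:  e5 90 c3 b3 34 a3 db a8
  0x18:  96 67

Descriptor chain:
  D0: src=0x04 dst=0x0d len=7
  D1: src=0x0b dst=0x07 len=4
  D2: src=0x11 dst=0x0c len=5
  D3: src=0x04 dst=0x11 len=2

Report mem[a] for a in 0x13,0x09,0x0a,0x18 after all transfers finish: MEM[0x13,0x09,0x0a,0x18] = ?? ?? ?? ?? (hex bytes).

D0: mem[0x0d..0x13] <- [16 3f 1d b0 04 fc 26]
D1: mem[0x07..0x0a] <- [52 49 16 3f]
D2: mem[0x0c..0x10] <- [04 fc 26 34 a3]
D3: mem[0x11..0x12] <- [16 3f]
query mem[0x13]=0x26, mem[0x09]=0x16, mem[0x0a]=0x3f, mem[0x18]=0x96

MEM[0x13,0x09,0x0a,0x18] = 26 16 3f 96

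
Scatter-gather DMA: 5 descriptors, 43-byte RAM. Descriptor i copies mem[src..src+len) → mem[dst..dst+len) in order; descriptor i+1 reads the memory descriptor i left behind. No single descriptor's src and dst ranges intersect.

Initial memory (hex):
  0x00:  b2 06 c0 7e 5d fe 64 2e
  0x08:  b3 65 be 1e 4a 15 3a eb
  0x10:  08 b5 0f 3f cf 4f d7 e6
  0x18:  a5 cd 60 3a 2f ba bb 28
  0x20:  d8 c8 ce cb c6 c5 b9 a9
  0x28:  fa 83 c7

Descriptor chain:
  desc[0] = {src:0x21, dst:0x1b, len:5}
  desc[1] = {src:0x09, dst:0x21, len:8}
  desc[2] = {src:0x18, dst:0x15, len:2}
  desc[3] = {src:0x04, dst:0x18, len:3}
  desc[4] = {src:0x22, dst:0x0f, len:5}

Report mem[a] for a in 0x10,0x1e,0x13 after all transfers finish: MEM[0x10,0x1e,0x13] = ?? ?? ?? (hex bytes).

MEM[0x10,0x1e,0x13] = 1e c6 3a

D0: mem[0x1b..0x1f] <- [c8 ce cb c6 c5]
D1: mem[0x21..0x28] <- [65 be 1e 4a 15 3a eb 08]
D2: mem[0x15..0x16] <- [a5 cd]
D3: mem[0x18..0x1a] <- [5d fe 64]
D4: mem[0x0f..0x13] <- [be 1e 4a 15 3a]
query mem[0x10]=0x1e, mem[0x1e]=0xc6, mem[0x13]=0x3a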